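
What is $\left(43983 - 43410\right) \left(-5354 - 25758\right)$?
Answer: $-17827176$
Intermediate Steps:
$\left(43983 - 43410\right) \left(-5354 - 25758\right) = 573 \left(-31112\right) = -17827176$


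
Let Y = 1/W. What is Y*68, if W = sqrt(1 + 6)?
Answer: 68*sqrt(7)/7 ≈ 25.702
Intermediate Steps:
W = sqrt(7) ≈ 2.6458
Y = sqrt(7)/7 (Y = 1/(sqrt(7)) = sqrt(7)/7 ≈ 0.37796)
Y*68 = (sqrt(7)/7)*68 = 68*sqrt(7)/7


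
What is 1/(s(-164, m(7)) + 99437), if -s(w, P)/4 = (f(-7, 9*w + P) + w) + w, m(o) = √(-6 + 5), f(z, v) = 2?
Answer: 1/100741 ≈ 9.9264e-6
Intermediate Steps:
m(o) = I (m(o) = √(-1) = I)
s(w, P) = -8 - 8*w (s(w, P) = -4*((2 + w) + w) = -4*(2 + 2*w) = -8 - 8*w)
1/(s(-164, m(7)) + 99437) = 1/((-8 - 8*(-164)) + 99437) = 1/((-8 + 1312) + 99437) = 1/(1304 + 99437) = 1/100741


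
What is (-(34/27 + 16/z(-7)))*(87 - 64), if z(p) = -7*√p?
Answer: -782/27 - 368*I*√7/49 ≈ -28.963 - 19.87*I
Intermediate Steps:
(-(34/27 + 16/z(-7)))*(87 - 64) = (-(34/27 + 16/((-7*I*√7))))*(87 - 64) = -(34*(1/27) + 16/((-7*I*√7)))*23 = -(34/27 + 16/((-7*I*√7)))*23 = -(34/27 + 16*(I*√7/49))*23 = -(34/27 + 16*I*√7/49)*23 = (-34/27 - 16*I*√7/49)*23 = -782/27 - 368*I*√7/49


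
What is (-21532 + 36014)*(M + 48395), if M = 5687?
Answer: 783215524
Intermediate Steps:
(-21532 + 36014)*(M + 48395) = (-21532 + 36014)*(5687 + 48395) = 14482*54082 = 783215524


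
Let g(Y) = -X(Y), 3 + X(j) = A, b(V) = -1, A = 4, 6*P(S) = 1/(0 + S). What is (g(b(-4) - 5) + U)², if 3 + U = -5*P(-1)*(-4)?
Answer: 484/9 ≈ 53.778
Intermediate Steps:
P(S) = 1/(6*S) (P(S) = 1/(6*(0 + S)) = 1/(6*S))
X(j) = 1 (X(j) = -3 + 4 = 1)
g(Y) = -1 (g(Y) = -1*1 = -1)
U = -19/3 (U = -3 - 5/(6*(-1))*(-4) = -3 - 5*(-1)/6*(-4) = -3 - 5*(-⅙)*(-4) = -3 + (⅚)*(-4) = -3 - 10/3 = -19/3 ≈ -6.3333)
(g(b(-4) - 5) + U)² = (-1 - 19/3)² = (-22/3)² = 484/9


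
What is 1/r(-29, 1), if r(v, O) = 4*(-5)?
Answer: -1/20 ≈ -0.050000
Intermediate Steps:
r(v, O) = -20
1/r(-29, 1) = 1/(-20) = -1/20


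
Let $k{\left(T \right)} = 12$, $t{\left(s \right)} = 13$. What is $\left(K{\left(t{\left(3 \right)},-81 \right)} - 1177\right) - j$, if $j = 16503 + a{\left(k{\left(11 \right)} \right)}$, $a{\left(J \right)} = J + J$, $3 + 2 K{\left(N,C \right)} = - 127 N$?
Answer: $-18531$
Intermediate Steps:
$K{\left(N,C \right)} = - \frac{3}{2} - \frac{127 N}{2}$ ($K{\left(N,C \right)} = - \frac{3}{2} + \frac{\left(-127\right) N}{2} = - \frac{3}{2} - \frac{127 N}{2}$)
$a{\left(J \right)} = 2 J$
$j = 16527$ ($j = 16503 + 2 \cdot 12 = 16503 + 24 = 16527$)
$\left(K{\left(t{\left(3 \right)},-81 \right)} - 1177\right) - j = \left(\left(- \frac{3}{2} - \frac{1651}{2}\right) - 1177\right) - 16527 = \left(-827 - 1177\right) - 16527 = -2004 - 16527 = -18531$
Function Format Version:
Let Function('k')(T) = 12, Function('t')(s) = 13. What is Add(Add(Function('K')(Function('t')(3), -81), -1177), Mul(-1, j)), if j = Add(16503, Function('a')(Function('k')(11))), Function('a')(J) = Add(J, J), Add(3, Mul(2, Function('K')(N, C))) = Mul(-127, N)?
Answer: -18531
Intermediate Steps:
Function('K')(N, C) = Add(Rational(-3, 2), Mul(Rational(-127, 2), N)) (Function('K')(N, C) = Add(Rational(-3, 2), Mul(Rational(1, 2), Mul(-127, N))) = Add(Rational(-3, 2), Mul(Rational(-127, 2), N)))
Function('a')(J) = Mul(2, J)
j = 16527 (j = Add(16503, Mul(2, 12)) = Add(16503, 24) = 16527)
Add(Add(Function('K')(Function('t')(3), -81), -1177), Mul(-1, j)) = Add(Add(Add(Rational(-3, 2), Mul(Rational(-127, 2), 13)), -1177), Mul(-1, 16527)) = Add(Add(Add(Rational(-3, 2), Rational(-1651, 2)), -1177), -16527) = Add(Add(-827, -1177), -16527) = Add(-2004, -16527) = -18531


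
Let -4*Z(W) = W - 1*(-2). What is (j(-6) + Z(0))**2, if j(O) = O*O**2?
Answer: 187489/4 ≈ 46872.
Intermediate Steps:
Z(W) = -1/2 - W/4 (Z(W) = -(W - 1*(-2))/4 = -(W + 2)/4 = -(2 + W)/4 = -1/2 - W/4)
j(O) = O**3
(j(-6) + Z(0))**2 = ((-6)**3 + (-1/2 - 1/4*0))**2 = (-216 + (-1/2 + 0))**2 = (-216 - 1/2)**2 = (-433/2)**2 = 187489/4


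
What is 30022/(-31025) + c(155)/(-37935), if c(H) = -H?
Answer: -13342067/13846275 ≈ -0.96358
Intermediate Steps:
30022/(-31025) + c(155)/(-37935) = 30022/(-31025) - 1*155/(-37935) = 30022*(-1/31025) - 155*(-1/37935) = -1766/1825 + 31/7587 = -13342067/13846275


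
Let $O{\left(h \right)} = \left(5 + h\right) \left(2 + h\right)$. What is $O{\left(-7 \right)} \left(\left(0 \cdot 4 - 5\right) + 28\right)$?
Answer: $230$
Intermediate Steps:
$O{\left(h \right)} = \left(2 + h\right) \left(5 + h\right)$
$O{\left(-7 \right)} \left(\left(0 \cdot 4 - 5\right) + 28\right) = \left(10 + \left(-7\right)^{2} + 7 \left(-7\right)\right) \left(\left(0 \cdot 4 - 5\right) + 28\right) = \left(10 + 49 - 49\right) \left(\left(0 - 5\right) + 28\right) = 10 \left(-5 + 28\right) = 10 \cdot 23 = 230$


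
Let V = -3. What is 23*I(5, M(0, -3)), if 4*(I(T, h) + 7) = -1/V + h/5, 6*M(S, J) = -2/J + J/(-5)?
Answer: -285913/1800 ≈ -158.84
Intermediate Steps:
M(S, J) = -1/(3*J) - J/30 (M(S, J) = (-2/J + J/(-5))/6 = (-2/J + J*(-1/5))/6 = (-2/J - J/5)/6 = -1/(3*J) - J/30)
I(T, h) = -83/12 + h/20 (I(T, h) = -7 + (-1/(-3) + h/5)/4 = -7 + (-1*(-1/3) + h*(1/5))/4 = -7 + (1/3 + h/5)/4 = -7 + (1/12 + h/20) = -83/12 + h/20)
23*I(5, M(0, -3)) = 23*(-83/12 + ((1/30)*(-10 - 1*(-3)**2)/(-3))/20) = 23*(-83/12 + ((1/30)*(-1/3)*(-10 - 1*9))/20) = 23*(-83/12 + ((1/30)*(-1/3)*(-10 - 9))/20) = 23*(-83/12 + ((1/30)*(-1/3)*(-19))/20) = 23*(-83/12 + (1/20)*(19/90)) = 23*(-83/12 + 19/1800) = 23*(-12431/1800) = -285913/1800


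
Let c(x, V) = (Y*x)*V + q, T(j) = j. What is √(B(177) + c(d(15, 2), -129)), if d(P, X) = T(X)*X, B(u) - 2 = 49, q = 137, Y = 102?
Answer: 2*I*√13111 ≈ 229.01*I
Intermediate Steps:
B(u) = 51 (B(u) = 2 + 49 = 51)
d(P, X) = X² (d(P, X) = X*X = X²)
c(x, V) = 137 + 102*V*x (c(x, V) = (102*x)*V + 137 = 102*V*x + 137 = 137 + 102*V*x)
√(B(177) + c(d(15, 2), -129)) = √(51 + (137 + 102*(-129)*2²)) = √(51 + (137 + 102*(-129)*4)) = √(51 + (137 - 52632)) = √(51 - 52495) = √(-52444) = 2*I*√13111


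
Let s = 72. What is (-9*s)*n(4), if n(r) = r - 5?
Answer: 648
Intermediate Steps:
n(r) = -5 + r
(-9*s)*n(4) = (-9*72)*(-5 + 4) = -648*(-1) = 648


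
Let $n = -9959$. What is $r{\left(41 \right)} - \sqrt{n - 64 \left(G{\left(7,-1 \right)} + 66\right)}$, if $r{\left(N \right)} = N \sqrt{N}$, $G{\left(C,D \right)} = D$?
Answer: $41 \sqrt{41} - i \sqrt{14119} \approx 262.53 - 118.82 i$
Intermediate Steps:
$r{\left(N \right)} = N^{\frac{3}{2}}$
$r{\left(41 \right)} - \sqrt{n - 64 \left(G{\left(7,-1 \right)} + 66\right)} = 41^{\frac{3}{2}} - \sqrt{-9959 - 64 \left(-1 + 66\right)} = 41 \sqrt{41} - \sqrt{-9959 - 4160} = 41 \sqrt{41} - \sqrt{-14119} = 41 \sqrt{41} - i \sqrt{14119}$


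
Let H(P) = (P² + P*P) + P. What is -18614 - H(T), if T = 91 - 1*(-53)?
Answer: -60230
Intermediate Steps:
T = 144 (T = 91 + 53 = 144)
H(P) = P + 2*P² (H(P) = (P² + P²) + P = 2*P² + P = P + 2*P²)
-18614 - H(T) = -18614 - 144*(1 + 2*144) = -18614 - 144*(1 + 288) = -18614 - 144*289 = -18614 - 1*41616 = -18614 - 41616 = -60230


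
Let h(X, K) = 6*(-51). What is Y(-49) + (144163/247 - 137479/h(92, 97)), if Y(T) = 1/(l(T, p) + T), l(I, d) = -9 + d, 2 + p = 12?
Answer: 36738643/35568 ≈ 1032.9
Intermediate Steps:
p = 10 (p = -2 + 12 = 10)
h(X, K) = -306
Y(T) = 1/(1 + T) (Y(T) = 1/((-9 + 10) + T) = 1/(1 + T))
Y(-49) + (144163/247 - 137479/h(92, 97)) = 1/(1 - 49) + (144163/247 - 137479/(-306)) = 1/(-48) + (144163*(1/247) - 137479*(-1/306)) = -1/48 + (144163/247 + 8087/18) = -1/48 + 4592423/4446 = 36738643/35568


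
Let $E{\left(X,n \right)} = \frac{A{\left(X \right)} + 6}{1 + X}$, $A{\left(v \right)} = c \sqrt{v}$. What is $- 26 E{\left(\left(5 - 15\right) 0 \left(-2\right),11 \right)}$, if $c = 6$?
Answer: $-156$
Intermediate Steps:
$A{\left(v \right)} = 6 \sqrt{v}$
$E{\left(X,n \right)} = \frac{6 + 6 \sqrt{X}}{1 + X}$ ($E{\left(X,n \right)} = \frac{6 \sqrt{X} + 6}{1 + X} = \frac{6 + 6 \sqrt{X}}{1 + X}$)
$- 26 E{\left(\left(5 - 15\right) 0 \left(-2\right),11 \right)} = - 26 \frac{6 \left(1 + \sqrt{\left(5 - 15\right) 0 \left(-2\right)}\right)}{1 + \left(5 - 15\right) 0 \left(-2\right)} = - 26 \frac{6 \left(1 + \sqrt{\left(-10\right) 0 \left(-2\right)}\right)}{1 + \left(-10\right) 0 \left(-2\right)} = - 26 \frac{6 \left(1 + \sqrt{0 \left(-2\right)}\right)}{1 + 0 \left(-2\right)} = - 26 \frac{6 \left(1 + \sqrt{0}\right)}{1 + 0} = - 26 \frac{6 \left(1 + 0\right)}{1} = - 26 \cdot 6 \cdot 1 \cdot 1 = \left(-26\right) 6 = -156$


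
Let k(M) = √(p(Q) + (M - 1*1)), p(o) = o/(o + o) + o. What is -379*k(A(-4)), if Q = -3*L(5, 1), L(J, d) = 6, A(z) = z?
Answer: -1137*I*√10/2 ≈ -1797.8*I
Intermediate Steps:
Q = -18 (Q = -3*6 = -18)
p(o) = ½ + o (p(o) = o/((2*o)) + o = (1/(2*o))*o + o = ½ + o)
k(M) = √(-37/2 + M) (k(M) = √((½ - 18) + (M - 1*1)) = √(-35/2 + (M - 1)) = √(-35/2 + (-1 + M)) = √(-37/2 + M))
-379*k(A(-4)) = -379*√(-74 + 4*(-4))/2 = -379*√(-74 - 16)/2 = -379*√(-90)/2 = -379*3*I*√10/2 = -1137*I*√10/2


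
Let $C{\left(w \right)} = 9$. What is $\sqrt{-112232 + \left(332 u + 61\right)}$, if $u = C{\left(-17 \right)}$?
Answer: $i \sqrt{109183} \approx 330.43 i$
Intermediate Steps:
$u = 9$
$\sqrt{-112232 + \left(332 u + 61\right)} = \sqrt{-112232 + \left(332 \cdot 9 + 61\right)} = \sqrt{-112232 + \left(2988 + 61\right)} = \sqrt{-112232 + 3049} = \sqrt{-109183} = i \sqrt{109183}$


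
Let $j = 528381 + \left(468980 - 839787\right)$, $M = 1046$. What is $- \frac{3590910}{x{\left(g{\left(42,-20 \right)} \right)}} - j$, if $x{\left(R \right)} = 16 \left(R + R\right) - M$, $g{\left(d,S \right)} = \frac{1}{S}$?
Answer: $- \frac{44856559}{291} \approx -1.5415 \cdot 10^{5}$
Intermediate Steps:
$x{\left(R \right)} = -1046 + 32 R$ ($x{\left(R \right)} = 16 \left(R + R\right) - 1046 = 16 \cdot 2 R - 1046 = 32 R - 1046 = -1046 + 32 R$)
$j = 157574$ ($j = 528381 + \left(468980 - 839787\right) = 528381 - 370807 = 157574$)
$- \frac{3590910}{x{\left(g{\left(42,-20 \right)} \right)}} - j = - \frac{3590910}{-1046 + \frac{32}{-20}} - 157574 = - \frac{3590910}{-1046 + 32 \left(- \frac{1}{20}\right)} - 157574 = - \frac{3590910}{-1046 - \frac{8}{5}} - 157574 = - \frac{3590910}{- \frac{5238}{5}} - 157574 = \left(-3590910\right) \left(- \frac{5}{5238}\right) - 157574 = \frac{997475}{291} - 157574 = - \frac{44856559}{291}$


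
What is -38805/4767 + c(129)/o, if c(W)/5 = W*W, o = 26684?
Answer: -30420685/6057268 ≈ -5.0222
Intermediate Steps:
c(W) = 5*W² (c(W) = 5*(W*W) = 5*W²)
-38805/4767 + c(129)/o = -38805/4767 + (5*129²)/26684 = -38805*1/4767 + (5*16641)*(1/26684) = -12935/1589 + 83205*(1/26684) = -12935/1589 + 83205/26684 = -30420685/6057268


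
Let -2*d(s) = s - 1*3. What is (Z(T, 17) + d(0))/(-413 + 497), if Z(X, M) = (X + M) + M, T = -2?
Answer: 67/168 ≈ 0.39881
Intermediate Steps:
d(s) = 3/2 - s/2 (d(s) = -(s - 1*3)/2 = -(s - 3)/2 = -(-3 + s)/2 = 3/2 - s/2)
Z(X, M) = X + 2*M (Z(X, M) = (M + X) + M = X + 2*M)
(Z(T, 17) + d(0))/(-413 + 497) = ((-2 + 2*17) + (3/2 - ½*0))/(-413 + 497) = ((-2 + 34) + (3/2 + 0))/84 = (32 + 3/2)*(1/84) = (67/2)*(1/84) = 67/168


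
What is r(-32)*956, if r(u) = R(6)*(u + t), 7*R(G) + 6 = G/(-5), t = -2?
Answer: 1170144/35 ≈ 33433.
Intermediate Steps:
R(G) = -6/7 - G/35 (R(G) = -6/7 + (G/(-5))/7 = -6/7 + (G*(-⅕))/7 = -6/7 + (-G/5)/7 = -6/7 - G/35)
r(u) = 72/35 - 36*u/35 (r(u) = (-6/7 - 1/35*6)*(u - 2) = (-6/7 - 6/35)*(-2 + u) = -36*(-2 + u)/35 = 72/35 - 36*u/35)
r(-32)*956 = (72/35 - 36/35*(-32))*956 = (72/35 + 1152/35)*956 = (1224/35)*956 = 1170144/35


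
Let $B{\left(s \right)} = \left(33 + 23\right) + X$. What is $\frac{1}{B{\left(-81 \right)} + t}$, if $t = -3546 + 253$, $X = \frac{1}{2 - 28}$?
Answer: $- \frac{26}{84163} \approx -0.00030892$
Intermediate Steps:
$X = - \frac{1}{26}$ ($X = \frac{1}{-26} = - \frac{1}{26} \approx -0.038462$)
$t = -3293$
$B{\left(s \right)} = \frac{1455}{26}$ ($B{\left(s \right)} = \left(33 + 23\right) - \frac{1}{26} = 56 - \frac{1}{26} = \frac{1455}{26}$)
$\frac{1}{B{\left(-81 \right)} + t} = \frac{1}{\frac{1455}{26} - 3293} = \frac{1}{- \frac{84163}{26}} = - \frac{26}{84163}$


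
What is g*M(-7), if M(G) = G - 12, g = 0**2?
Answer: 0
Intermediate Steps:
g = 0
M(G) = -12 + G
g*M(-7) = 0*(-12 - 7) = 0*(-19) = 0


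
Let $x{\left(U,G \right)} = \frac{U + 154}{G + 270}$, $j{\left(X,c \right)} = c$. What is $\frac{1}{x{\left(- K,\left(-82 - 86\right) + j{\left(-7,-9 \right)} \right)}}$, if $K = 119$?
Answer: $\frac{93}{35} \approx 2.6571$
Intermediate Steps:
$x{\left(U,G \right)} = \frac{154 + U}{270 + G}$
$\frac{1}{x{\left(- K,\left(-82 - 86\right) + j{\left(-7,-9 \right)} \right)}} = \frac{1}{\frac{1}{270 - 177} \left(154 - 119\right)} = \frac{1}{\frac{1}{270 - 177} \cdot 35} = \frac{1}{\frac{1}{93} \cdot 35} = \frac{1}{\frac{35}{93}} = \frac{93}{35}$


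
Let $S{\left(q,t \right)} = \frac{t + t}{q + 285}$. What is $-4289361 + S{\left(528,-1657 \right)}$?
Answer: $- \frac{3487253807}{813} \approx -4.2894 \cdot 10^{6}$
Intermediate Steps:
$S{\left(q,t \right)} = \frac{2 t}{285 + q}$
$-4289361 + S{\left(528,-1657 \right)} = -4289361 + 2 \left(-1657\right) \frac{1}{285 + 528} = -4289361 + 2 \left(-1657\right) \frac{1}{813} = -4289361 - \frac{3314}{813} = - \frac{3487253807}{813}$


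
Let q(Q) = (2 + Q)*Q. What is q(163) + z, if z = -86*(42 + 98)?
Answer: 14855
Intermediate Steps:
z = -12040 (z = -86*140 = -12040)
q(Q) = Q*(2 + Q)
q(163) + z = 163*(2 + 163) - 12040 = 163*165 - 12040 = 26895 - 12040 = 14855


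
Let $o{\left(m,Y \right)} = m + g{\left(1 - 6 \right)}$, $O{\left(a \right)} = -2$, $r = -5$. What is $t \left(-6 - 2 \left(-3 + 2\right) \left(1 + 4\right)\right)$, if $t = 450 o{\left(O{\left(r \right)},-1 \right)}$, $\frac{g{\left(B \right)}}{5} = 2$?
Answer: $14400$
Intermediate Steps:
$g{\left(B \right)} = 10$ ($g{\left(B \right)} = 5 \cdot 2 = 10$)
$o{\left(m,Y \right)} = 10 + m$ ($o{\left(m,Y \right)} = m + 10 = 10 + m$)
$t = 3600$ ($t = 450 \left(10 - 2\right) = 450 \cdot 8 = 3600$)
$t \left(-6 - 2 \left(-3 + 2\right) \left(1 + 4\right)\right) = 3600 \left(-6 - 2 \left(-3 + 2\right) \left(1 + 4\right)\right) = 3600 \left(-6 - 2 \left(\left(-1\right) 5\right)\right) = 3600 \left(-6 - -10\right) = 3600 \left(-6 + 10\right) = 3600 \cdot 4 = 14400$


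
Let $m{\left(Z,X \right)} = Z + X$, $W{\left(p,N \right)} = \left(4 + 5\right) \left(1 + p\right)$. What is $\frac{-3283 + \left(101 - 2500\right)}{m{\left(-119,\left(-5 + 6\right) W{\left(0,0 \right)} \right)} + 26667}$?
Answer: $- \frac{5682}{26557} \approx -0.21395$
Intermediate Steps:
$W{\left(p,N \right)} = 9 + 9 p$ ($W{\left(p,N \right)} = 9 \left(1 + p\right) = 9 + 9 p$)
$m{\left(Z,X \right)} = X + Z$
$\frac{-3283 + \left(101 - 2500\right)}{m{\left(-119,\left(-5 + 6\right) W{\left(0,0 \right)} \right)} + 26667} = \frac{-3283 + \left(101 - 2500\right)}{\left(\left(-5 + 6\right) \left(9 + 9 \cdot 0\right) - 119\right) + 26667} = \frac{-3283 + \left(101 - 2500\right)}{\left(1 \left(9 + 0\right) - 119\right) + 26667} = \frac{-3283 - 2399}{\left(1 \cdot 9 - 119\right) + 26667} = - \frac{5682}{\left(9 - 119\right) + 26667} = - \frac{5682}{-110 + 26667} = - \frac{5682}{26557}$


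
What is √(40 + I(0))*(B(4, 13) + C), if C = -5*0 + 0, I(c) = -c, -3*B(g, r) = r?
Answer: -26*√10/3 ≈ -27.406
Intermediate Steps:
B(g, r) = -r/3
C = 0 (C = 0 + 0 = 0)
√(40 + I(0))*(B(4, 13) + C) = √(40 - 1*0)*(-⅓*13 + 0) = √(40 + 0)*(-13/3 + 0) = √40*(-13/3) = (2*√10)*(-13/3) = -26*√10/3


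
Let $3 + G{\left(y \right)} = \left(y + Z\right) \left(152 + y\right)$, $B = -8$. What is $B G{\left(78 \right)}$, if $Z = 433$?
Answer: $-940216$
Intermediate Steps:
$G{\left(y \right)} = -3 + \left(152 + y\right) \left(433 + y\right)$ ($G{\left(y \right)} = -3 + \left(y + 433\right) \left(152 + y\right) = -3 + \left(433 + y\right) \left(152 + y\right) = -3 + \left(152 + y\right) \left(433 + y\right)$)
$B G{\left(78 \right)} = - 8 \left(65813 + 78^{2} + 585 \cdot 78\right) = - 8 \left(65813 + 6084 + 45630\right) = \left(-8\right) 117527 = -940216$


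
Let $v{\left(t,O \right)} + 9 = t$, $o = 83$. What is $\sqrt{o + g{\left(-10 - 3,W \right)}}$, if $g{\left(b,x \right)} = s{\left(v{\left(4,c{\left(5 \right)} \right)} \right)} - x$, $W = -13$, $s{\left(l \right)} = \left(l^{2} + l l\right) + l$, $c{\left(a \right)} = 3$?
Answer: $\sqrt{141} \approx 11.874$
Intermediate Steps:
$v{\left(t,O \right)} = -9 + t$
$s{\left(l \right)} = l + 2 l^{2}$ ($s{\left(l \right)} = \left(l^{2} + l^{2}\right) + l = 2 l^{2} + l = l + 2 l^{2}$)
$g{\left(b,x \right)} = 45 - x$ ($g{\left(b,x \right)} = \left(-9 + 4\right) \left(1 + 2 \left(-9 + 4\right)\right) - x = - 5 \left(1 + 2 \left(-5\right)\right) - x = - 5 \left(1 - 10\right) - x = \left(-5\right) \left(-9\right) - x = 45 - x$)
$\sqrt{o + g{\left(-10 - 3,W \right)}} = \sqrt{83 + \left(45 - -13\right)} = \sqrt{83 + \left(45 + 13\right)} = \sqrt{83 + 58} = \sqrt{141}$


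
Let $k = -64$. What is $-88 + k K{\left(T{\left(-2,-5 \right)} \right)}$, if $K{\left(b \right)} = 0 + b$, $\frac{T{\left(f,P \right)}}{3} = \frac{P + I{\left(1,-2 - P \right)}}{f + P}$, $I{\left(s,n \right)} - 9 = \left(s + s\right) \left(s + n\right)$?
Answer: $\frac{1688}{7} \approx 241.14$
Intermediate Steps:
$I{\left(s,n \right)} = 9 + 2 s \left(n + s\right)$ ($I{\left(s,n \right)} = 9 + \left(s + s\right) \left(s + n\right) = 9 + 2 s \left(n + s\right)$)
$T{\left(f,P \right)} = \frac{3 \left(7 - P\right)}{P + f}$ ($T{\left(f,P \right)} = 3 \frac{P + \left(9 + 2 \cdot 1^{2} + 2 \left(-2 - P\right) 1\right)}{f + P} = 3 \frac{P + \left(9 + 2 \cdot 1 - \left(4 + 2 P\right)\right)}{P + f} = 3 \frac{P + \left(9 + 2 - \left(4 + 2 P\right)\right)}{P + f} = 3 \frac{P - \left(-7 + 2 P\right)}{P + f} = 3 \frac{7 - P}{P + f} = \frac{3 \left(7 - P\right)}{P + f}$)
$K{\left(b \right)} = b$
$-88 + k K{\left(T{\left(-2,-5 \right)} \right)} = -88 - 64 \frac{3 \left(7 - -5\right)}{-5 - 2} = -88 - 64 \frac{3 \left(7 + 5\right)}{-7} = -88 - 64 \cdot 3 \left(- \frac{1}{7}\right) 12 = -88 - - \frac{2304}{7} = -88 + \frac{2304}{7} = \frac{1688}{7}$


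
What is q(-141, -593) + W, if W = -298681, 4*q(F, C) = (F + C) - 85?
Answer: -1195543/4 ≈ -2.9889e+5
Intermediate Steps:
q(F, C) = -85/4 + C/4 + F/4 (q(F, C) = ((F + C) - 85)/4 = ((C + F) - 85)/4 = (-85 + C + F)/4 = -85/4 + C/4 + F/4)
q(-141, -593) + W = (-85/4 + (¼)*(-593) + (¼)*(-141)) - 298681 = (-85/4 - 593/4 - 141/4) - 298681 = -819/4 - 298681 = -1195543/4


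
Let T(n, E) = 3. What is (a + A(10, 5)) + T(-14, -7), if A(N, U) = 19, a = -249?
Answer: -227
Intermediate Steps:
(a + A(10, 5)) + T(-14, -7) = (-249 + 19) + 3 = -230 + 3 = -227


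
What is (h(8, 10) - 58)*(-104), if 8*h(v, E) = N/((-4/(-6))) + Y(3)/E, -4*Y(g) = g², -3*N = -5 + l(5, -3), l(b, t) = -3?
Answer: 239317/40 ≈ 5982.9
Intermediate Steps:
N = 8/3 (N = -(-5 - 3)/3 = -⅓*(-8) = 8/3 ≈ 2.6667)
Y(g) = -g²/4
h(v, E) = ½ - 9/(32*E) (h(v, E) = (8/(3*((-4/(-6)))) + (-¼*3²)/E)/8 = (8/(3*((-4*(-⅙)))) + (-¼*9)/E)/8 = (8/(3*(⅔)) - 9/(4*E))/8 = ((8/3)*(3/2) - 9/(4*E))/8 = (4 - 9/(4*E))/8 = ½ - 9/(32*E))
(h(8, 10) - 58)*(-104) = ((1/32)*(-9 + 16*10)/10 - 58)*(-104) = ((1/32)*(⅒)*(-9 + 160) - 58)*(-104) = ((1/32)*(⅒)*151 - 58)*(-104) = (151/320 - 58)*(-104) = -18409/320*(-104) = 239317/40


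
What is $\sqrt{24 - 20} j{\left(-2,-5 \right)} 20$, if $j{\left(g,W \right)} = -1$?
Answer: $-40$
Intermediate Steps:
$\sqrt{24 - 20} j{\left(-2,-5 \right)} 20 = \sqrt{24 - 20} \left(-1\right) 20 = \sqrt{4} \left(-1\right) 20 = 2 \left(-1\right) 20 = \left(-2\right) 20 = -40$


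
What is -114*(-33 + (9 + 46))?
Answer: -2508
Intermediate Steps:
-114*(-33 + (9 + 46)) = -114*(-33 + 55) = -114*22 = -2508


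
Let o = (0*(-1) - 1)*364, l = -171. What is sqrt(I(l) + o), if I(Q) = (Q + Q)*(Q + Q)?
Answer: 10*sqrt(1166) ≈ 341.47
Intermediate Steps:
I(Q) = 4*Q**2 (I(Q) = (2*Q)*(2*Q) = 4*Q**2)
o = -364 (o = (0 - 1)*364 = -1*364 = -364)
sqrt(I(l) + o) = sqrt(4*(-171)**2 - 364) = sqrt(4*29241 - 364) = sqrt(116964 - 364) = sqrt(116600) = 10*sqrt(1166)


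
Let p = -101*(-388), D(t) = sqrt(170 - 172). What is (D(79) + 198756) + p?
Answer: 237944 + I*sqrt(2) ≈ 2.3794e+5 + 1.4142*I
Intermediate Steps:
D(t) = I*sqrt(2) (D(t) = sqrt(-2) = I*sqrt(2))
p = 39188
(D(79) + 198756) + p = (I*sqrt(2) + 198756) + 39188 = (198756 + I*sqrt(2)) + 39188 = 237944 + I*sqrt(2)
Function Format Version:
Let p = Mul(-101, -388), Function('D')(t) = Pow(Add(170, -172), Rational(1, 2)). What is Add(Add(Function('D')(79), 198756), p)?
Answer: Add(237944, Mul(I, Pow(2, Rational(1, 2)))) ≈ Add(2.3794e+5, Mul(1.4142, I))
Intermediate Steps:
Function('D')(t) = Mul(I, Pow(2, Rational(1, 2))) (Function('D')(t) = Pow(-2, Rational(1, 2)) = Mul(I, Pow(2, Rational(1, 2))))
p = 39188
Add(Add(Function('D')(79), 198756), p) = Add(Add(Mul(I, Pow(2, Rational(1, 2))), 198756), 39188) = Add(Add(198756, Mul(I, Pow(2, Rational(1, 2)))), 39188) = Add(237944, Mul(I, Pow(2, Rational(1, 2))))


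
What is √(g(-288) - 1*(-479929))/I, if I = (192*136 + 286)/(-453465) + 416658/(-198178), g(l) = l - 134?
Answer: -44933393385*√479507/97085661407 ≈ -320.49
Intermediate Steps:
g(l) = -134 + l
I = -97085661407/44933393385 (I = (26112 + 286)*(-1/453465) + 416658*(-1/198178) = 26398*(-1/453465) - 208329/99089 = -26398/453465 - 208329/99089 = -97085661407/44933393385 ≈ -2.1607)
√(g(-288) - 1*(-479929))/I = √((-134 - 288) - 1*(-479929))/(-97085661407/44933393385) = √(-422 + 479929)*(-44933393385/97085661407) = √479507*(-44933393385/97085661407) = -44933393385*√479507/97085661407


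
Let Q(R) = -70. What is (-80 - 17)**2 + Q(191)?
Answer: 9339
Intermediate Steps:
(-80 - 17)**2 + Q(191) = (-80 - 17)**2 - 70 = (-97)**2 - 70 = 9409 - 70 = 9339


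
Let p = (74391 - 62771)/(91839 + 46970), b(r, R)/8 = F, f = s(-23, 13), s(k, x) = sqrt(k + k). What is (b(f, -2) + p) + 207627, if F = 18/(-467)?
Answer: 13459157183525/64823803 ≈ 2.0763e+5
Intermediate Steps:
s(k, x) = sqrt(2)*sqrt(k) (s(k, x) = sqrt(2*k) = sqrt(2)*sqrt(k))
F = -18/467 (F = 18*(-1/467) = -18/467 ≈ -0.038544)
f = I*sqrt(46) (f = sqrt(2)*sqrt(-23) = sqrt(2)*(I*sqrt(23)) = I*sqrt(46) ≈ 6.7823*I)
b(r, R) = -144/467 (b(r, R) = 8*(-18/467) = -144/467)
p = 11620/138809 ≈ 0.083712
(b(f, -2) + p) + 207627 = (-144/467 + 11620/138809) + 207627 = -14561956/64823803 + 207627 = 13459157183525/64823803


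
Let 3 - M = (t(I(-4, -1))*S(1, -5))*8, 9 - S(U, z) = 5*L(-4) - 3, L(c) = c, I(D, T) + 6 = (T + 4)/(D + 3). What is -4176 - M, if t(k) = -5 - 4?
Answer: -6483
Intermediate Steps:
I(D, T) = -6 + (4 + T)/(3 + D) (I(D, T) = -6 + (T + 4)/(D + 3) = -6 + (4 + T)/(3 + D))
t(k) = -9
S(U, z) = 32 (S(U, z) = 9 - (5*(-4) - 3) = 9 - (-20 - 3) = 9 - 1*(-23) = 9 + 23 = 32)
M = 2307 (M = 3 - (-9*32)*8 = 3 - (-288)*8 = 3 - 1*(-2304) = 3 + 2304 = 2307)
-4176 - M = -4176 - 1*2307 = -4176 - 2307 = -6483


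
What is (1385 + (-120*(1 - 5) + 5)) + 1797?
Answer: 3667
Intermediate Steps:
(1385 + (-120*(1 - 5) + 5)) + 1797 = (1385 + (-120*(-4) + 5)) + 1797 = (1385 + (-20*(-24) + 5)) + 1797 = (1385 + (480 + 5)) + 1797 = (1385 + 485) + 1797 = 1870 + 1797 = 3667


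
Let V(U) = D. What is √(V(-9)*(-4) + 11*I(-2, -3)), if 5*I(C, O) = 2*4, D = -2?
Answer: 8*√10/5 ≈ 5.0596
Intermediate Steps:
I(C, O) = 8/5 (I(C, O) = (2*4)/5 = (⅕)*8 = 8/5)
V(U) = -2
√(V(-9)*(-4) + 11*I(-2, -3)) = √(-2*(-4) + 11*(8/5)) = √(8 + 88/5) = √(128/5) = 8*√10/5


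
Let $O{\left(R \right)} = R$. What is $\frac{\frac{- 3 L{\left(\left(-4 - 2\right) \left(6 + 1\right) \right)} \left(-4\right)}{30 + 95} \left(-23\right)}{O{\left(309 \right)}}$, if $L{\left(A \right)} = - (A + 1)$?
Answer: $- \frac{3772}{12875} \approx -0.29297$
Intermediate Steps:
$L{\left(A \right)} = -1 - A$ ($L{\left(A \right)} = - (1 + A) = -1 - A$)
$\frac{\frac{- 3 L{\left(\left(-4 - 2\right) \left(6 + 1\right) \right)} \left(-4\right)}{30 + 95} \left(-23\right)}{O{\left(309 \right)}} = \frac{\frac{- 3 \left(-1 - \left(-4 - 2\right) \left(6 + 1\right)\right) \left(-4\right)}{30 + 95} \left(-23\right)}{309} = \frac{- 3 \left(-1 - \left(-6\right) 7\right) \left(-4\right)}{125} \left(-23\right) \frac{1}{309} = \frac{- 3 \left(-1 - -42\right) \left(-4\right)}{125} \left(-23\right) \frac{1}{309} = \frac{- 3 \left(-1 + 42\right) \left(-4\right)}{125} \left(-23\right) \frac{1}{309} = \frac{\left(-3\right) 41 \left(-4\right)}{125} \left(-23\right) \frac{1}{309} = \frac{\left(-123\right) \left(-4\right)}{125} \left(-23\right) \frac{1}{309} = \frac{1}{125} \cdot 492 \left(-23\right) \frac{1}{309} = \frac{492}{125} \left(-23\right) \frac{1}{309} = \left(- \frac{11316}{125}\right) \frac{1}{309} = - \frac{3772}{12875}$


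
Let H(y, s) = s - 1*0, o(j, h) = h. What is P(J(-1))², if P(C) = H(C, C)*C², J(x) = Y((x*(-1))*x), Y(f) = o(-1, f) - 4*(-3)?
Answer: 1771561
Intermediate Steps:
H(y, s) = s (H(y, s) = s + 0 = s)
Y(f) = 12 + f (Y(f) = f - 4*(-3) = f + 12 = 12 + f)
J(x) = 12 - x² (J(x) = 12 + (x*(-1))*x = 12 + (-x)*x = 12 - x²)
P(C) = C³ (P(C) = C*C² = C³)
P(J(-1))² = ((12 - 1*(-1)²)³)² = ((12 - 1*1)³)² = ((12 - 1)³)² = (11³)² = 1331² = 1771561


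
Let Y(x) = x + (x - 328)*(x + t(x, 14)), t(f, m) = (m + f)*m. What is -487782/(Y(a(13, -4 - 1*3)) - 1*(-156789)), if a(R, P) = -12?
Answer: -487782/151337 ≈ -3.2232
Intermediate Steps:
t(f, m) = m*(f + m) (t(f, m) = (f + m)*m = m*(f + m))
Y(x) = x + (-328 + x)*(196 + 15*x) (Y(x) = x + (x - 328)*(x + 14*(x + 14)) = x + (-328 + x)*(x + 14*(14 + x)) = x + (-328 + x)*(x + (196 + 14*x)) = x + (-328 + x)*(196 + 15*x))
-487782/(Y(a(13, -4 - 1*3)) - 1*(-156789)) = -487782/((-64288 - 4723*(-12) + 15*(-12)**2) - 1*(-156789)) = -487782/((-64288 + 56676 + 15*144) + 156789) = -487782/((-64288 + 56676 + 2160) + 156789) = -487782/(-5452 + 156789) = -487782/151337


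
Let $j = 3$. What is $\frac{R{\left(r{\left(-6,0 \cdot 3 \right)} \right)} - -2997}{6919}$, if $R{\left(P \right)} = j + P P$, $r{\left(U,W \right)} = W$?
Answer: $\frac{3000}{6919} \approx 0.43359$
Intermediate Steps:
$R{\left(P \right)} = 3 + P^{2}$ ($R{\left(P \right)} = 3 + P P = 3 + P^{2}$)
$\frac{R{\left(r{\left(-6,0 \cdot 3 \right)} \right)} - -2997}{6919} = \frac{\left(3 + \left(0 \cdot 3\right)^{2}\right) - -2997}{6919} = \left(\left(3 + 0^{2}\right) + 2997\right) \frac{1}{6919} = \left(\left(3 + 0\right) + 2997\right) \frac{1}{6919} = \left(3 + 2997\right) \frac{1}{6919} = 3000 \cdot \frac{1}{6919} = \frac{3000}{6919}$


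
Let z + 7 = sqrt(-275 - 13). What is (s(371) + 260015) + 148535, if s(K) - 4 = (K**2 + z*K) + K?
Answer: 543969 + 4452*I*sqrt(2) ≈ 5.4397e+5 + 6296.1*I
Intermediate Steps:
z = -7 + 12*I*sqrt(2) (z = -7 + sqrt(-275 - 13) = -7 + sqrt(-288) = -7 + 12*I*sqrt(2) ≈ -7.0 + 16.971*I)
s(K) = 4 + K + K**2 + K*(-7 + 12*I*sqrt(2)) (s(K) = 4 + ((K**2 + (-7 + 12*I*sqrt(2))*K) + K) = 4 + ((K**2 + K*(-7 + 12*I*sqrt(2))) + K) = 4 + (K + K**2 + K*(-7 + 12*I*sqrt(2))) = 4 + K + K**2 + K*(-7 + 12*I*sqrt(2)))
(s(371) + 260015) + 148535 = ((4 + 371 + 371**2 - 1*371*(7 - 12*I*sqrt(2))) + 260015) + 148535 = ((4 + 371 + 137641 + (-2597 + 4452*I*sqrt(2))) + 260015) + 148535 = ((135419 + 4452*I*sqrt(2)) + 260015) + 148535 = (395434 + 4452*I*sqrt(2)) + 148535 = 543969 + 4452*I*sqrt(2)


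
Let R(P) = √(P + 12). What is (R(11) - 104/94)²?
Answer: 53511/2209 - 104*√23/47 ≈ 13.612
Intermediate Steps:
R(P) = √(12 + P)
(R(11) - 104/94)² = (√(12 + 11) - 104/94)² = (√23 - 104*1/94)² = (√23 - 52/47)² = (-52/47 + √23)²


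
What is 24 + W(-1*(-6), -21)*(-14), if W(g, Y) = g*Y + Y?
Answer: 2082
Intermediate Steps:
W(g, Y) = Y + Y*g (W(g, Y) = Y*g + Y = Y + Y*g)
24 + W(-1*(-6), -21)*(-14) = 24 - 21*(1 - 1*(-6))*(-14) = 24 - 21*(1 + 6)*(-14) = 24 - 21*7*(-14) = 24 - 147*(-14) = 24 + 2058 = 2082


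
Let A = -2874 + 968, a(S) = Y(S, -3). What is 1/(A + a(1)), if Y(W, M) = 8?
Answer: -1/1898 ≈ -0.00052687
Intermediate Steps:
a(S) = 8
A = -1906
1/(A + a(1)) = 1/(-1906 + 8) = 1/(-1898) = -1/1898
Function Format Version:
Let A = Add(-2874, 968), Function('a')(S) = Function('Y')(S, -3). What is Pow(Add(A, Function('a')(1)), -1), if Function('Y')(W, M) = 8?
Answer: Rational(-1, 1898) ≈ -0.00052687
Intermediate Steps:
Function('a')(S) = 8
A = -1906
Pow(Add(A, Function('a')(1)), -1) = Pow(Add(-1906, 8), -1) = Pow(-1898, -1) = Rational(-1, 1898)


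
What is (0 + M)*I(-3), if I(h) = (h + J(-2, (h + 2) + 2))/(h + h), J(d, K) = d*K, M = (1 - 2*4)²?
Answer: 245/6 ≈ 40.833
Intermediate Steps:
M = 49 (M = (1 - 8)² = (-7)² = 49)
J(d, K) = K*d
I(h) = (-8 - h)/(2*h) (I(h) = (h + ((h + 2) + 2)*(-2))/(h + h) = (h + ((2 + h) + 2)*(-2))/((2*h)) = (h + (4 + h)*(-2))*(1/(2*h)) = (h + (-8 - 2*h))*(1/(2*h)) = (-8 - h)*(1/(2*h)) = (-8 - h)/(2*h))
(0 + M)*I(-3) = (0 + 49)*((½)*(-8 - 1*(-3))/(-3)) = 49*((½)*(-⅓)*(-8 + 3)) = 49*((½)*(-⅓)*(-5)) = 49*(⅚) = 245/6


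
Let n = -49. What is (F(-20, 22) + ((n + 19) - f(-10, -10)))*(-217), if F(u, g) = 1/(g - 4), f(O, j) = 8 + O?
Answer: 109151/18 ≈ 6063.9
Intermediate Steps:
F(u, g) = 1/(-4 + g)
(F(-20, 22) + ((n + 19) - f(-10, -10)))*(-217) = (1/(-4 + 22) + ((-49 + 19) - (8 - 10)))*(-217) = (1/18 + (-30 - 1*(-2)))*(-217) = (1/18 + (-30 + 2))*(-217) = (1/18 - 28)*(-217) = -503/18*(-217) = 109151/18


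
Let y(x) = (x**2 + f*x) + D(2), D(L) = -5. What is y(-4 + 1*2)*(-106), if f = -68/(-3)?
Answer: 14734/3 ≈ 4911.3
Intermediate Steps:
f = 68/3 (f = -68*(-1/3) = 68/3 ≈ 22.667)
y(x) = -5 + x**2 + 68*x/3 (y(x) = (x**2 + 68*x/3) - 5 = -5 + x**2 + 68*x/3)
y(-4 + 1*2)*(-106) = (-5 + (-4 + 1*2)**2 + 68*(-4 + 1*2)/3)*(-106) = (-5 + (-4 + 2)**2 + 68*(-4 + 2)/3)*(-106) = (-5 + (-2)**2 + (68/3)*(-2))*(-106) = (-5 + 4 - 136/3)*(-106) = -139/3*(-106) = 14734/3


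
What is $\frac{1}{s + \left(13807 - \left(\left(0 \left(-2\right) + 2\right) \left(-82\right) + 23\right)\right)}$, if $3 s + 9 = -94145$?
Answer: $- \frac{3}{52310} \approx -5.735 \cdot 10^{-5}$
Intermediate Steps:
$s = - \frac{94154}{3}$ ($s = -3 + \frac{1}{3} \left(-94145\right) = -3 - \frac{94145}{3} = - \frac{94154}{3} \approx -31385.0$)
$\frac{1}{s + \left(13807 - \left(\left(0 \left(-2\right) + 2\right) \left(-82\right) + 23\right)\right)} = \frac{1}{- \frac{94154}{3} + \left(13807 - \left(\left(0 \left(-2\right) + 2\right) \left(-82\right) + 23\right)\right)} = \frac{1}{- \frac{94154}{3} + \left(13807 - \left(\left(0 + 2\right) \left(-82\right) + 23\right)\right)} = \frac{1}{- \frac{94154}{3} + \left(13807 - \left(2 \left(-82\right) + 23\right)\right)} = \frac{1}{- \frac{94154}{3} + \left(13807 - \left(-164 + 23\right)\right)} = \frac{1}{- \frac{94154}{3} + \left(13807 - -141\right)} = \frac{1}{- \frac{94154}{3} + \left(13807 + 141\right)} = \frac{1}{- \frac{94154}{3} + 13948} = \frac{1}{- \frac{52310}{3}} = - \frac{3}{52310}$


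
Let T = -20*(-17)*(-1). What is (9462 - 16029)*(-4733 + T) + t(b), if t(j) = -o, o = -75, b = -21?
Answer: 33314466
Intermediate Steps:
T = -340 (T = 340*(-1) = -340)
t(j) = 75 (t(j) = -1*(-75) = 75)
(9462 - 16029)*(-4733 + T) + t(b) = (9462 - 16029)*(-4733 - 340) + 75 = -6567*(-5073) + 75 = 33314391 + 75 = 33314466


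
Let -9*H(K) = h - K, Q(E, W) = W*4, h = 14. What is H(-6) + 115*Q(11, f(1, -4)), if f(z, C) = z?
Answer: 4120/9 ≈ 457.78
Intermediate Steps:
Q(E, W) = 4*W
H(K) = -14/9 + K/9 (H(K) = -(14 - K)/9 = -14/9 + K/9)
H(-6) + 115*Q(11, f(1, -4)) = (-14/9 + (⅑)*(-6)) + 115*(4*1) = (-14/9 - ⅔) + 115*4 = -20/9 + 460 = 4120/9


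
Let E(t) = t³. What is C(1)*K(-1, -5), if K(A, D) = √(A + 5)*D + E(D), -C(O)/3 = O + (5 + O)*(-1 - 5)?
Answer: -14175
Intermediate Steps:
C(O) = 90 + 15*O (C(O) = -3*(O + (5 + O)*(-1 - 5)) = -3*(O + (5 + O)*(-6)) = -3*(O + (-30 - 6*O)) = -3*(-30 - 5*O) = 90 + 15*O)
K(A, D) = D³ + D*√(5 + A) (K(A, D) = √(A + 5)*D + D³ = √(5 + A)*D + D³ = D*√(5 + A) + D³ = D³ + D*√(5 + A))
C(1)*K(-1, -5) = (90 + 15*1)*(-5*((-5)² + √(5 - 1))) = (90 + 15)*(-5*(25 + √4)) = 105*(-5*(25 + 2)) = 105*(-5*27) = 105*(-135) = -14175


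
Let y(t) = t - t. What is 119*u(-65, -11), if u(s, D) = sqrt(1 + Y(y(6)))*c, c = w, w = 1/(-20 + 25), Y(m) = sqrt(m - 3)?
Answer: 119*sqrt(1 + I*sqrt(3))/5 ≈ 29.149 + 16.829*I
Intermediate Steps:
y(t) = 0
Y(m) = sqrt(-3 + m)
w = 1/5 ≈ 0.20000
c = 1/5 ≈ 0.20000
u(s, D) = sqrt(1 + I*sqrt(3))/5 (u(s, D) = sqrt(1 + sqrt(-3 + 0))*(1/5) = sqrt(1 + sqrt(-3))*(1/5) = sqrt(1 + I*sqrt(3))*(1/5) = sqrt(1 + I*sqrt(3))/5)
119*u(-65, -11) = 119*(sqrt(1 + I*sqrt(3))/5) = 119*sqrt(1 + I*sqrt(3))/5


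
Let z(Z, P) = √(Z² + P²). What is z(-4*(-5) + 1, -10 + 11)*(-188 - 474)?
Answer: -662*√442 ≈ -13918.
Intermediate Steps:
z(Z, P) = √(P² + Z²)
z(-4*(-5) + 1, -10 + 11)*(-188 - 474) = √((-10 + 11)² + (-4*(-5) + 1)²)*(-188 - 474) = √(1² + (20 + 1)²)*(-662) = √(1 + 21²)*(-662) = √(1 + 441)*(-662) = √442*(-662) = -662*√442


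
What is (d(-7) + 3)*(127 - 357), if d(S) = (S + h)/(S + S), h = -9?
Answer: -6670/7 ≈ -952.86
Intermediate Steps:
d(S) = (-9 + S)/(2*S) (d(S) = (S - 9)/(S + S) = (-9 + S)/((2*S)) = (-9 + S)*(1/(2*S)) = (-9 + S)/(2*S))
(d(-7) + 3)*(127 - 357) = ((½)*(-9 - 7)/(-7) + 3)*(127 - 357) = ((½)*(-⅐)*(-16) + 3)*(-230) = (8/7 + 3)*(-230) = (29/7)*(-230) = -6670/7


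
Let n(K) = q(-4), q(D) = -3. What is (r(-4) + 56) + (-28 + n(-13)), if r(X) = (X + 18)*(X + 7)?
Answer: 67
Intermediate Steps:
n(K) = -3
r(X) = (7 + X)*(18 + X) (r(X) = (18 + X)*(7 + X) = (7 + X)*(18 + X))
(r(-4) + 56) + (-28 + n(-13)) = ((126 + (-4)² + 25*(-4)) + 56) + (-28 - 3) = ((126 + 16 - 100) + 56) - 31 = (42 + 56) - 31 = 98 - 31 = 67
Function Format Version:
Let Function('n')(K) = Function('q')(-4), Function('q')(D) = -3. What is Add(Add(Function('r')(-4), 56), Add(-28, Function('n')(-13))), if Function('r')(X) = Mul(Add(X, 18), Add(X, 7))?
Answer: 67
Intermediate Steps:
Function('n')(K) = -3
Function('r')(X) = Mul(Add(7, X), Add(18, X)) (Function('r')(X) = Mul(Add(18, X), Add(7, X)) = Mul(Add(7, X), Add(18, X)))
Add(Add(Function('r')(-4), 56), Add(-28, Function('n')(-13))) = Add(Add(Add(126, Pow(-4, 2), Mul(25, -4)), 56), Add(-28, -3)) = Add(Add(Add(126, 16, -100), 56), -31) = Add(Add(42, 56), -31) = Add(98, -31) = 67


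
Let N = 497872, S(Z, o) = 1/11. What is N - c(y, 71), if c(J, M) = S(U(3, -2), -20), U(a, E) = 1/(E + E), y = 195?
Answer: 5476591/11 ≈ 4.9787e+5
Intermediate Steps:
U(a, E) = 1/(2*E)
S(Z, o) = 1/11
c(J, M) = 1/11
N - c(y, 71) = 497872 - 1*1/11 = 497872 - 1/11 = 5476591/11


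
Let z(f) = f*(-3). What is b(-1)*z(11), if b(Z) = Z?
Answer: 33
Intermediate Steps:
z(f) = -3*f
b(-1)*z(11) = -(-3)*11 = -1*(-33) = 33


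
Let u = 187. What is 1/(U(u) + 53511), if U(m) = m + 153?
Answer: 1/53851 ≈ 1.8570e-5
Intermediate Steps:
U(m) = 153 + m
1/(U(u) + 53511) = 1/((153 + 187) + 53511) = 1/(340 + 53511) = 1/53851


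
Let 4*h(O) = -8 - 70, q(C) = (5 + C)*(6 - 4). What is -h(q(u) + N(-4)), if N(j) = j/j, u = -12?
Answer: 39/2 ≈ 19.500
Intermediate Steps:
N(j) = 1
q(C) = 10 + 2*C (q(C) = (5 + C)*2 = 10 + 2*C)
h(O) = -39/2 (h(O) = (-8 - 70)/4 = (¼)*(-78) = -39/2)
-h(q(u) + N(-4)) = -1*(-39/2) = 39/2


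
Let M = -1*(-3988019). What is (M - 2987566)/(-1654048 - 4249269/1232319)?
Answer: -410959080169/679439675527 ≈ -0.60485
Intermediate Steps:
M = 3988019
(M - 2987566)/(-1654048 - 4249269/1232319) = (3988019 - 2987566)/(-1654048 - 4249269/1232319) = 1000453/(-1654048 - 4249269*1/1232319) = 1000453/(-1654048 - 1416423/410773) = 1000453/(-679439675527/410773) = 1000453*(-410773/679439675527) = -410959080169/679439675527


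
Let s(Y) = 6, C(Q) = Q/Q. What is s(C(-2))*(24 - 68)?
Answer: -264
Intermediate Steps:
C(Q) = 1
s(C(-2))*(24 - 68) = 6*(24 - 68) = 6*(-44) = -264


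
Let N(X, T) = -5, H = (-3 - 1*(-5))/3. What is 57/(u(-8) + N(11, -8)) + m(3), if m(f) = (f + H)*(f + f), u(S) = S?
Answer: 229/13 ≈ 17.615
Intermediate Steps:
H = ⅔ (H = (-3 + 5)*(⅓) = 2*(⅓) = ⅔ ≈ 0.66667)
m(f) = 2*f*(⅔ + f) (m(f) = (f + ⅔)*(f + f) = (⅔ + f)*(2*f) = 2*f*(⅔ + f))
57/(u(-8) + N(11, -8)) + m(3) = 57/(-8 - 5) + (⅔)*3*(2 + 3*3) = 57/(-13) + (⅔)*3*(2 + 9) = -1/13*57 + (⅔)*3*11 = -57/13 + 22 = 229/13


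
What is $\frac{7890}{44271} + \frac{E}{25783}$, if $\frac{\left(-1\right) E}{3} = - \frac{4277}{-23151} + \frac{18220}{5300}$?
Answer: $\frac{138342378030188}{778082952293655} \approx 0.1778$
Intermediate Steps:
$E = - \frac{22223966}{2045005}$ ($E = - 3 \left(- \frac{4277}{-23151} + \frac{18220}{5300}\right) = - 3 \left(\left(-4277\right) \left(- \frac{1}{23151}\right) + 18220 \cdot \frac{1}{5300}\right) = - 3 \left(\frac{4277}{23151} + \frac{911}{265}\right) = \left(-3\right) \frac{22223966}{6135015} = - \frac{22223966}{2045005} \approx -10.867$)
$\frac{7890}{44271} + \frac{E}{25783} = \frac{7890}{44271} - \frac{22223966}{2045005 \cdot 25783} = 7890 \cdot \frac{1}{44271} - \frac{22223966}{52726363915} = \frac{2630}{14757} - \frac{22223966}{52726363915} = \frac{138342378030188}{778082952293655}$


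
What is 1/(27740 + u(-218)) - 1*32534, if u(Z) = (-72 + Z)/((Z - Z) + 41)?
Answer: -36992784659/1137050 ≈ -32534.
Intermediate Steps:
u(Z) = -72/41 + Z/41 (u(Z) = (-72 + Z)/(0 + 41) = (-72 + Z)/41 = (-72 + Z)*(1/41) = -72/41 + Z/41)
1/(27740 + u(-218)) - 1*32534 = 1/(27740 + (-72/41 + (1/41)*(-218))) - 1*32534 = 1/(27740 + (-72/41 - 218/41)) - 32534 = 1/(27740 - 290/41) - 32534 = 1/(1137050/41) - 32534 = 41/1137050 - 32534 = -36992784659/1137050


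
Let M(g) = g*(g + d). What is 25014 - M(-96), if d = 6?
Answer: 16374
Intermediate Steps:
M(g) = g*(6 + g) (M(g) = g*(g + 6) = g*(6 + g))
25014 - M(-96) = 25014 - (-96)*(6 - 96) = 25014 - (-96)*(-90) = 25014 - 1*8640 = 25014 - 8640 = 16374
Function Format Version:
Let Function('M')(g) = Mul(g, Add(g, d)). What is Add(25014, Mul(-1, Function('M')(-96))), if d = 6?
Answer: 16374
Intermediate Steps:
Function('M')(g) = Mul(g, Add(6, g)) (Function('M')(g) = Mul(g, Add(g, 6)) = Mul(g, Add(6, g)))
Add(25014, Mul(-1, Function('M')(-96))) = Add(25014, Mul(-1, Mul(-96, Add(6, -96)))) = Add(25014, Mul(-1, Mul(-96, -90))) = Add(25014, Mul(-1, 8640)) = Add(25014, -8640) = 16374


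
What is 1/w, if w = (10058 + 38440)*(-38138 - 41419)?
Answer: -1/3858355386 ≈ -2.5918e-10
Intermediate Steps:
w = -3858355386 (w = 48498*(-79557) = -3858355386)
1/w = 1/(-3858355386) = -1/3858355386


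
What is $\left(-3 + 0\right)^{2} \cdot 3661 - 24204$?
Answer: $8745$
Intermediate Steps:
$\left(-3 + 0\right)^{2} \cdot 3661 - 24204 = \left(-3\right)^{2} \cdot 3661 - 24204 = 9 \cdot 3661 - 24204 = 32949 - 24204 = 8745$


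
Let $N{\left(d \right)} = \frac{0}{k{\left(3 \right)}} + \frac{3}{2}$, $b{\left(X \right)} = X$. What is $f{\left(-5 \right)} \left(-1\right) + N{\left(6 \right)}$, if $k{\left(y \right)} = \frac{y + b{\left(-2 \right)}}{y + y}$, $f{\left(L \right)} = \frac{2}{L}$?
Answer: $\frac{19}{10} \approx 1.9$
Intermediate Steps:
$k{\left(y \right)} = \frac{-2 + y}{2 y}$ ($k{\left(y \right)} = \frac{y - 2}{y + y} = \frac{-2 + y}{2 y}$)
$N{\left(d \right)} = \frac{3}{2}$ ($N{\left(d \right)} = \frac{0}{\frac{1}{2} \cdot \frac{1}{3} \left(-2 + 3\right)} + \frac{3}{2} = \frac{0}{\frac{1}{2} \cdot \frac{1}{3} \cdot 1} + 3 \cdot \frac{1}{2} = 0 \frac{1}{\frac{1}{6}} + \frac{3}{2} = 0 \cdot 6 + \frac{3}{2} = 0 + \frac{3}{2} = \frac{3}{2}$)
$f{\left(-5 \right)} \left(-1\right) + N{\left(6 \right)} = \frac{2}{-5} \left(-1\right) + \frac{3}{2} = 2 \left(- \frac{1}{5}\right) \left(-1\right) + \frac{3}{2} = \left(- \frac{2}{5}\right) \left(-1\right) + \frac{3}{2} = \frac{2}{5} + \frac{3}{2} = \frac{19}{10}$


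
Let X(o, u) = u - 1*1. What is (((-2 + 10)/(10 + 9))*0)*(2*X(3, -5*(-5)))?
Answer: 0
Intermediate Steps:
X(o, u) = -1 + u (X(o, u) = u - 1 = -1 + u)
(((-2 + 10)/(10 + 9))*0)*(2*X(3, -5*(-5))) = (((-2 + 10)/(10 + 9))*0)*(2*(-1 - 5*(-5))) = ((8/19)*0)*(2*(-1 + 25)) = ((8*(1/19))*0)*(2*24) = ((8/19)*0)*48 = 0*48 = 0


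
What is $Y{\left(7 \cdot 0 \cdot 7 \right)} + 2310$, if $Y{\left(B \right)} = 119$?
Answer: $2429$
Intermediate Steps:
$Y{\left(7 \cdot 0 \cdot 7 \right)} + 2310 = 119 + 2310 = 2429$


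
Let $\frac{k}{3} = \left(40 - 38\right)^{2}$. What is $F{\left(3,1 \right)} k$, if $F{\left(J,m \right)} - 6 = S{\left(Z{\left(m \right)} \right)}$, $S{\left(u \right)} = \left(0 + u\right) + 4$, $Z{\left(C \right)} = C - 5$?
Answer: $72$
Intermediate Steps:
$Z{\left(C \right)} = -5 + C$
$S{\left(u \right)} = 4 + u$ ($S{\left(u \right)} = u + 4 = 4 + u$)
$F{\left(J,m \right)} = 5 + m$ ($F{\left(J,m \right)} = 6 + \left(4 + \left(-5 + m\right)\right) = 6 + \left(-1 + m\right) = 5 + m$)
$k = 12$ ($k = 3 \left(40 - 38\right)^{2} = 3 \cdot 2^{2} = 3 \cdot 4 = 12$)
$F{\left(3,1 \right)} k = \left(5 + 1\right) 12 = 6 \cdot 12 = 72$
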